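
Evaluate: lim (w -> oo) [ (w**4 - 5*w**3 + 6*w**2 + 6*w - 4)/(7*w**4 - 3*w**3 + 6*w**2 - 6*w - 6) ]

1/7

Numerator and denominator both have degree 4.
Dividing every term by w^4, all lower-order terms vanish and the limit is the ratio of leading coefficients, 1/(7) = 1/7.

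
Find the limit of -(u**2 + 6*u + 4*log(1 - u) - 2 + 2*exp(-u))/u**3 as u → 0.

Substitution gives 0/0; apply L'Hôpital's rule 3 times.
After differentiating numerator and denominator 3 times the quotient is (-2*e^(-u) + 8/(u - 1)^3)/(-6); at u = 0 this is 5/3.

5/3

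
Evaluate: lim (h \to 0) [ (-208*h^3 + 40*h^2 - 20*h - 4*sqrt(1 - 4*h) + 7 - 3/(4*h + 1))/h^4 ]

-728

Substitution gives 0/0; apply L'Hôpital's rule 4 times.
After differentiating numerator and denominator 4 times the quotient is (-18432/(4*h + 1)^5 + 960/(1 - 4*h)^(7/2))/(24); at h = 0 this is -728.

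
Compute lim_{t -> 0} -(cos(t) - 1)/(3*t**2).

Direct substitution gives 0/0.
Apply L'Hôpital: lim (-sin(t))/(-6*t), still 0/0.
After 2 applications of L'Hôpital's rule the quotient is (-cos(t))/(-6); substituting t = 0 gives 1/6.

1/6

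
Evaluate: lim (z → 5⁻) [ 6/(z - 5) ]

As z → 5⁻, (z - 5) → 0⁻, so (z - 5)^1 → 0⁻ and 6/(z - 5)^1 → -∞.

-∞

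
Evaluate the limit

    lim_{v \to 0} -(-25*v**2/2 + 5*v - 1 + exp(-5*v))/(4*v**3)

125/24

Direct substitution gives 0/0.
Apply L'Hôpital: lim (-25*v + 5 - 5*e^(-5*v))/(-12*v^2), still 0/0.
Apply L'Hôpital: lim (-25 + 25*e^(-5*v))/(-24*v), still 0/0.
After 3 applications of L'Hôpital's rule the quotient is (-125*e^(-5*v))/(-24); substituting v = 0 gives 125/24.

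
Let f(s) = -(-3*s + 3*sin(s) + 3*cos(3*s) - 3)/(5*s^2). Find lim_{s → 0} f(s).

Substitution gives 0/0 (the numerator vanishes to order 2).
Expand each term to order s^2: the coefficient of s^2 in 3·cos(3s) is -27/2 and in 3·sin(s) is 0.
Lower-order terms cancel with the polynomial part, so the numerator is (-27/2)·s^2 + o(s^2), and the limit is (-27/2)/(-5) = 27/10.

27/10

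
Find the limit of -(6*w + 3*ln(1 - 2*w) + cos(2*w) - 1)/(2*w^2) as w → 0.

Substitution gives 0/0; apply L'Hôpital's rule 2 times.
After differentiating numerator and denominator 2 times the quotient is (-4*cos(2*w) - 12/(2*w - 1)^2)/(-4); at w = 0 this is 4.

4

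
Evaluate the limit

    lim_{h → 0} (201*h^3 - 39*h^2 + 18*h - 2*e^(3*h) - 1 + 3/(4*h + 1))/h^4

Substitution gives 0/0; apply L'Hôpital's rule 4 times.
After differentiating numerator and denominator 4 times the quotient is (-162*e^(3*h) + 18432/(4*h + 1)^5)/(24); at h = 0 this is 3045/4.

3045/4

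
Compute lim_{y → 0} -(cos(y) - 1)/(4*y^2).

Direct substitution gives 0/0.
Apply L'Hôpital: lim (-sin(y))/(-8*y), still 0/0.
After 2 applications of L'Hôpital's rule the quotient is (-cos(y))/(-8); substituting y = 0 gives 1/8.

1/8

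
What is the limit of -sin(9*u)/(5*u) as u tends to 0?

Substitution gives 0/0.
Write it as (9/(-5))·sin(9u)/(9u); since sin(θ)/θ → 1, the limit is -9/5.

-9/5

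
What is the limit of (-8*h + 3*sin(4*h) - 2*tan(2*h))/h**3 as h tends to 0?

Substitution gives 0/0; apply L'Hôpital's rule 3 times.
After differentiating numerator and denominator 3 times the quotient is (-192*cos(4*h) - 96*tan(2*h)^4 - 128*tan(2*h)^2 - 32)/(6); at h = 0 this is -112/3.

-112/3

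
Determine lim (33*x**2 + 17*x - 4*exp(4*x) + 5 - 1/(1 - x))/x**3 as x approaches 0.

Substitution gives 0/0; apply L'Hôpital's rule 3 times.
After differentiating numerator and denominator 3 times the quotient is (-256*e^(4*x) - 6/(x - 1)^4)/(6); at x = 0 this is -131/3.

-131/3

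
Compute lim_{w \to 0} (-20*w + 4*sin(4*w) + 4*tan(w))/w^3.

Substitution gives 0/0 (the numerator vanishes to order 3).
Expand each term to order w^3: the coefficient of w^3 in 4·sin(4w) is -128/3 and in 4·tan(w) is 4/3.
Lower-order terms cancel with the polynomial part, so the numerator is (-124/3)·w^3 + o(w^3), and the limit is (-124/3)/(1) = -124/3.

-124/3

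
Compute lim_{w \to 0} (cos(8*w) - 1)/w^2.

Direct substitution gives 0/0.
Apply L'Hôpital: lim (-8*sin(8*w))/(2*w), still 0/0.
After 2 applications of L'Hôpital's rule the quotient is (-64*cos(8*w))/(2); substituting w = 0 gives -32.

-32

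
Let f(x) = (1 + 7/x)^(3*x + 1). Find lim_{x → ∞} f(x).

e^(21)

Let L be the limit and take ln: ln L = lim (3x + 1)·ln(1 + 7/x) = lim (3x + 1)·(7/x + O(1/x²)) = 21.
Hence L = e^(21).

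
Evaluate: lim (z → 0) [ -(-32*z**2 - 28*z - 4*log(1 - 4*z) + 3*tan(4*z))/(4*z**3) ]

Substitution gives 0/0 (the numerator vanishes to order 3).
Expand each term to order z^3: the coefficient of z^3 in -4·ln(1 - 4z) is 256/3 and in 3·tan(4z) is 64.
Lower-order terms cancel with the polynomial part, so the numerator is (448/3)·z^3 + o(z^3), and the limit is (448/3)/(-4) = -112/3.

-112/3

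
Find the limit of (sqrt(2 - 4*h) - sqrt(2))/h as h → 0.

Substitution gives 0/0. Multiply numerator and denominator by the conjugate √(2 - 4h) + √2.
The numerator becomes (2 - 4h) − 2 = -4h, so the expression simplifies to -4/(√(2 - 4h) + √2).
Letting h → 0 gives -4/(2√2) = -√(2).

-√(2)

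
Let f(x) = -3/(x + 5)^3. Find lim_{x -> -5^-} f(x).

As x → -5⁻, (x + 5) → 0⁻, so (x + 5)^3 → 0⁻ and -3/(x + 5)^3 → ∞.

∞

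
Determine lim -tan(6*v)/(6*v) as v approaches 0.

Substitution gives 0/0.
Since tan(u)/u → 1 as u → 0, tan(6v)/(6v) → 1 and the limit is 6/(-6) = -1.

-1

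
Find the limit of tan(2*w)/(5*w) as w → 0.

2/5

Substitution gives 0/0.
Since tan(u)/u → 1 as u → 0, tan(2w)/(2w) → 1 and the limit is 2/5.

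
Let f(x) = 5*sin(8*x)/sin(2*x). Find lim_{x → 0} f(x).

20

Substitution gives 0/0.
Divide numerator and denominator by x: sin(8x)/x → 8 and sin(2x)/x → 2, so the limit is 5·8/2 = 20.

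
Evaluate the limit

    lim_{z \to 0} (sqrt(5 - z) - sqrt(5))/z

-√(5)/10

A 0/0 form; rationalise with √(5 - z) + √5. This collapses the numerator to -z, leaving -1/(√(5 - z) + √5) → -1/(2√5) = -√(5)/10.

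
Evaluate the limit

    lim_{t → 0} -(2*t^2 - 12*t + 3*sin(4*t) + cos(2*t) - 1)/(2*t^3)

16

Substitution gives 0/0; apply L'Hôpital's rule 3 times.
After differentiating numerator and denominator 3 times the quotient is (8*sin(2*t) - 192*cos(4*t))/(-12); at t = 0 this is 16.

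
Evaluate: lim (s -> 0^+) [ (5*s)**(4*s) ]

1

Base → 0⁺ and exponent → 0⁺: a 0^0 form.
Take logs: 4s·ln(5s). This is 0·(−∞); rewriting as ln(5s)/(1/(4s)) and applying L'Hôpital gives 0.
Hence the limit is e^0 = 1.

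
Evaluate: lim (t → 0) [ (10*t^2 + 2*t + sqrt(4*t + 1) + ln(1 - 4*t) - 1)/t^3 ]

Substitution gives 0/0; apply L'Hôpital's rule 3 times.
After differentiating numerator and denominator 3 times the quotient is (24/(4*t + 1)^(5/2) + 128/(4*t - 1)^3)/(6); at t = 0 this is -52/3.

-52/3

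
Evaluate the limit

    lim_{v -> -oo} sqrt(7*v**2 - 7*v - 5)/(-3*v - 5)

For large |v|, √(7*v^2 - 7*v - 5) ≈ √7·|v| and the denominator ≈ -3v.
Since v → −∞, |v| = −v, giving −√7/(-3) = √(7)/3.

√(7)/3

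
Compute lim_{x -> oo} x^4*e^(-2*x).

0

Write as x^4/e^{2x}, an ∞/∞ form.
Exponential growth dominates any polynomial, so repeated L'Hôpital (or the standard result) gives 0.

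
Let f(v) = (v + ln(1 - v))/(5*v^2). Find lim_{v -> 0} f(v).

-1/10

Direct substitution gives 0/0.
Apply L'Hôpital: lim (1 - 1/(1 - v))/(10*v), still 0/0.
After 2 applications of L'Hôpital's rule the quotient is (-1/(1 - v)^2)/(10); substituting v = 0 gives -1/10.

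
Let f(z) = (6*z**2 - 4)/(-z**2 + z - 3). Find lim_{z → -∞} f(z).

Numerator and denominator both have degree 2.
Dividing every term by z^2, all lower-order terms vanish and the limit is the ratio of leading coefficients, 6/(-1) = -6.

-6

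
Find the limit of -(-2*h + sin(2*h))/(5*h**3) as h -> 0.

Direct substitution gives 0/0.
Apply L'Hôpital: lim (2*cos(2*h) - 2)/(-15*h^2), still 0/0.
Apply L'Hôpital: lim (-4*sin(2*h))/(-30*h), still 0/0.
After 3 applications of L'Hôpital's rule the quotient is (-8*cos(2*h))/(-30); substituting h = 0 gives 4/15.

4/15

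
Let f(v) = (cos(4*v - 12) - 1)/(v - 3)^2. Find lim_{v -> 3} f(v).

Direct substitution gives 0/0.
Apply L'Hôpital: lim (-4*sin(4*v - 12))/(2*v - 6), still 0/0.
After 2 applications of L'Hôpital's rule the quotient is (-16*cos(4*v - 12))/(2); substituting v = 3 gives -8.

-8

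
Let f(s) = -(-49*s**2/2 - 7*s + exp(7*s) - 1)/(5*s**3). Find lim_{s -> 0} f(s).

-343/30

Direct substitution gives 0/0.
Apply L'Hôpital: lim (-49*s + 7*e^(7*s) - 7)/(-15*s^2), still 0/0.
Apply L'Hôpital: lim (49*e^(7*s) - 49)/(-30*s), still 0/0.
After 3 applications of L'Hôpital's rule the quotient is (343*e^(7*s))/(-30); substituting s = 0 gives -343/30.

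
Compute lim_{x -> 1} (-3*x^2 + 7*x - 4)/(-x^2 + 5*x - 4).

At x = 1 both the top and bottom vanish — a removable singularity. Factoring out (x - 1) from each leaves (4 - 3*x)/(4 - x), which at x = 1 equals 1/3.

1/3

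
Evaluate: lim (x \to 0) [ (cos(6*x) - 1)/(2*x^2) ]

Direct substitution gives 0/0.
Apply L'Hôpital: lim (-6*sin(6*x))/(4*x), still 0/0.
After 2 applications of L'Hôpital's rule the quotient is (-36*cos(6*x))/(4); substituting x = 0 gives -9.

-9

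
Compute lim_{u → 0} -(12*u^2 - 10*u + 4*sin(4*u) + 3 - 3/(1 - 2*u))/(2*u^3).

Substitution gives 0/0 (the numerator vanishes to order 3).
Expand each term to order u^3: the coefficient of u^3 in 4·sin(4u) is -128/3 and in -3·1/(1 - 2u) is -24.
Lower-order terms cancel with the polynomial part, so the numerator is (-200/3)·u^3 + o(u^3), and the limit is (-200/3)/(-2) = 100/3.

100/3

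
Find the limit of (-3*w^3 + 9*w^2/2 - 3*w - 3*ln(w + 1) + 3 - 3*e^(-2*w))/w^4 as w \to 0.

Substitution gives 0/0; apply L'Hôpital's rule 4 times.
After differentiating numerator and denominator 4 times the quotient is (-48*e^(-2*w) + 18/(w + 1)^4)/(24); at w = 0 this is -5/4.

-5/4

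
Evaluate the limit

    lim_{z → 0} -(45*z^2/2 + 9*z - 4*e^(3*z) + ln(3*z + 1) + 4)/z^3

Substitution gives 0/0; apply L'Hôpital's rule 3 times.
After differentiating numerator and denominator 3 times the quotient is (-108*e^(3*z) + 54/(3*z + 1)^3)/(-6); at z = 0 this is 9.

9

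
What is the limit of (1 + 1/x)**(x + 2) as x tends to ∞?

Let L be the limit and take ln: ln L = lim (x + 2)·ln(1 + 1/x) = lim (x + 2)·(1/x + O(1/x²)) = 1.
Hence L = e^(1).

e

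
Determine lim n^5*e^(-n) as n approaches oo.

0

Write as n^5/e^{1n}, an ∞/∞ form.
Exponential growth dominates any polynomial, so repeated L'Hôpital (or the standard result) gives 0.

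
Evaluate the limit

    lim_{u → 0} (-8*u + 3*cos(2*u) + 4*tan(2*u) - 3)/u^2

-6

Substitution gives 0/0; apply L'Hôpital's rule 2 times.
After differentiating numerator and denominator 2 times the quotient is (32*sin(2*u)/cos(2*u)^3 - 12*cos(2*u))/(2); at u = 0 this is -6.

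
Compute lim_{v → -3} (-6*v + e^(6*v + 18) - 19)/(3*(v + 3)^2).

6

Direct substitution gives 0/0.
Apply L'Hôpital: lim (6*e^(6*v + 18) - 6)/(6*v + 18), still 0/0.
After 2 applications of L'Hôpital's rule the quotient is (36*e^(6*v + 18))/(6); substituting v = -3 gives 6.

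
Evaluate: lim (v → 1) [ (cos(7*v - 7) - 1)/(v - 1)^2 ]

Direct substitution gives 0/0.
Apply L'Hôpital: lim (-7*sin(7*v - 7))/(2*v - 2), still 0/0.
After 2 applications of L'Hôpital's rule the quotient is (-49*cos(7*v - 7))/(2); substituting v = 1 gives -49/2.

-49/2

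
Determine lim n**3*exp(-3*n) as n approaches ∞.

0

Write as n^3/e^{3n}, an ∞/∞ form.
Exponential growth dominates any polynomial, so repeated L'Hôpital (or the standard result) gives 0.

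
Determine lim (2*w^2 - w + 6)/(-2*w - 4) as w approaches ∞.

The numerator has higher degree (2 > 1); the quotient behaves like (2/(-2))·w^1 for large |w|.
As w → +∞ this diverges to -∞.

-∞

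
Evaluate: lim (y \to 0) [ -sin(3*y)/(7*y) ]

Substitution gives 0/0.
Write it as (3/(-7))·sin(3y)/(3y); since sin(u)/u → 1, the limit is -3/7.

-3/7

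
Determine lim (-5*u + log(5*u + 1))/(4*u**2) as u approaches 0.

Direct substitution gives 0/0.
Apply L'Hôpital: lim (-5 + 5/(5*u + 1))/(8*u), still 0/0.
After 2 applications of L'Hôpital's rule the quotient is (-25/(5*u + 1)^2)/(8); substituting u = 0 gives -25/8.

-25/8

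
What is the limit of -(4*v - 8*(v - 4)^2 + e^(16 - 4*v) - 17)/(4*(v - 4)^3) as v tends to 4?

8/3

Direct substitution gives 0/0.
Apply L'Hôpital: lim (-16*v - 4*e^(16 - 4*v) + 68)/(-12*(v - 4)^2), still 0/0.
Apply L'Hôpital: lim (16*e^(16 - 4*v) - 16)/(96 - 24*v), still 0/0.
After 3 applications of L'Hôpital's rule the quotient is (-64*e^(16 - 4*v))/(-24); substituting v = 4 gives 8/3.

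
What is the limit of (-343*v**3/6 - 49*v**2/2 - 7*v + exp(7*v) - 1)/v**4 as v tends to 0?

2401/24

Direct substitution gives 0/0.
Apply L'Hôpital: lim (-343*v^2/2 - 49*v + 7*e^(7*v) - 7)/(4*v^3), still 0/0.
Apply L'Hôpital: lim (-343*v + 49*e^(7*v) - 49)/(12*v^2), still 0/0.
Apply L'Hôpital: lim (343*e^(7*v) - 343)/(24*v), still 0/0.
After 4 applications of L'Hôpital's rule the quotient is (2401*e^(7*v))/(24); substituting v = 0 gives 2401/24.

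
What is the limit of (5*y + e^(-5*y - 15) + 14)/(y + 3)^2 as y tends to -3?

Direct substitution gives 0/0.
Apply L'Hôpital: lim (5 - 5*e^(-5*y - 15))/(2*y + 6), still 0/0.
After 2 applications of L'Hôpital's rule the quotient is (25*e^(-5*y - 15))/(2); substituting y = -3 gives 25/2.

25/2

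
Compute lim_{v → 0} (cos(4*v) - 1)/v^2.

-8

Direct substitution gives 0/0.
Apply L'Hôpital: lim (-4*sin(4*v))/(2*v), still 0/0.
After 2 applications of L'Hôpital's rule the quotient is (-16*cos(4*v))/(2); substituting v = 0 gives -8.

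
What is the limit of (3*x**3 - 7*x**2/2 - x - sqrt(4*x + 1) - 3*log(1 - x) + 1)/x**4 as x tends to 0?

43/4

Substitution gives 0/0 (the numerator vanishes to order 4).
Expand each term to order x^4: the coefficient of x^4 in -3·ln(1 - x) is 3/4 and in −√(1 + 4x) is 10.
Lower-order terms cancel with the polynomial part, so the numerator is (43/4)·x^4 + o(x^4), and the limit is (43/4)/(1) = 43/4.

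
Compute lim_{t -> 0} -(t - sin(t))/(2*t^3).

Direct substitution gives 0/0.
Apply L'Hôpital: lim (1 - cos(t))/(-6*t^2), still 0/0.
Apply L'Hôpital: lim (sin(t))/(-12*t), still 0/0.
After 3 applications of L'Hôpital's rule the quotient is (cos(t))/(-12); substituting t = 0 gives -1/12.

-1/12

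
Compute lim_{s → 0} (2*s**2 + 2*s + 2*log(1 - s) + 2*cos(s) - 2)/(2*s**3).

-1/3

Substitution gives 0/0 (the numerator vanishes to order 3).
Expand each term to order s^3: the coefficient of s^3 in 2·cos(s) is 0 and in 2·ln(1 - s) is -2/3.
Lower-order terms cancel with the polynomial part, so the numerator is (-2/3)·s^3 + o(s^3), and the limit is (-2/3)/(2) = -1/3.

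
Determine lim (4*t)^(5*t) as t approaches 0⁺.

1

Base → 0⁺ and exponent → 0⁺: a 0^0 form.
Take logs: 5t·ln(4t). This is 0·(−∞); rewriting as ln(4t)/(1/(5t)) and applying L'Hôpital gives 0.
Hence the limit is e^0 = 1.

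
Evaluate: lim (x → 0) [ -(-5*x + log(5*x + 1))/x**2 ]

Direct substitution gives 0/0.
Apply L'Hôpital: lim (-5 + 5/(5*x + 1))/(-2*x), still 0/0.
After 2 applications of L'Hôpital's rule the quotient is (-25/(5*x + 1)^2)/(-2); substituting x = 0 gives 25/2.

25/2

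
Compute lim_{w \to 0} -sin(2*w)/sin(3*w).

Substitution gives 0/0.
Divide numerator and denominator by w: sin(2w)/w → 2 and sin(3w)/w → 3, so the limit is -1·2/3 = -2/3.

-2/3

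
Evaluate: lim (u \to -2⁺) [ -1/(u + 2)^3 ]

-∞

As u → -2⁺, (u + 2) → 0⁺, so (u + 2)^3 → 0⁺ and -1/(u + 2)^3 → -∞.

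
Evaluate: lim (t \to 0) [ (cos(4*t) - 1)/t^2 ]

-8

Direct substitution gives 0/0.
Apply L'Hôpital: lim (-4*sin(4*t))/(2*t), still 0/0.
After 2 applications of L'Hôpital's rule the quotient is (-16*cos(4*t))/(2); substituting t = 0 gives -8.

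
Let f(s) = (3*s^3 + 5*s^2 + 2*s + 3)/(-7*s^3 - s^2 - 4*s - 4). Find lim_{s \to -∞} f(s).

Numerator and denominator both have degree 3.
Dividing every term by s^3, all lower-order terms vanish and the limit is the ratio of leading coefficients, 3/(-7) = -3/7.

-3/7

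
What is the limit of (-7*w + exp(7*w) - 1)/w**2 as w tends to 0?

49/2

Direct substitution gives 0/0.
Apply L'Hôpital: lim (7*e^(7*w) - 7)/(2*w), still 0/0.
After 2 applications of L'Hôpital's rule the quotient is (49*e^(7*w))/(2); substituting w = 0 gives 49/2.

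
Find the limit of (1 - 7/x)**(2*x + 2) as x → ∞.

e^(-14)

Write it as [(1 - 7/x)^x]^(2) · (1 - 7/x)^(2). The bracketed term tends to e^(-7) and the second factor to 1, so the limit is e^(-14).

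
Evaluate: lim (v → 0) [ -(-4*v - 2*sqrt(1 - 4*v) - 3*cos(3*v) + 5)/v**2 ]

Substitution gives 0/0 (the numerator vanishes to order 2).
Expand each term to order v^2: the coefficient of v^2 in -2·√(1 - 4v) is 4 and in -3·cos(3v) is 27/2.
Lower-order terms cancel with the polynomial part, so the numerator is (35/2)·v^2 + o(v^2), and the limit is (35/2)/(-1) = -35/2.

-35/2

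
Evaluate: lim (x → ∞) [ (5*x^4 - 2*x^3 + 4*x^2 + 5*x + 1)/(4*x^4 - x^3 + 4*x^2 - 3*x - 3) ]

5/4

Numerator and denominator both have degree 4.
Dividing every term by x^4, all lower-order terms vanish and the limit is the ratio of leading coefficients, 5/(4) = 5/4.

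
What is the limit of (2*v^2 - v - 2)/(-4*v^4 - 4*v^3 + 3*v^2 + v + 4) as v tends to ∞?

The denominator has degree 4 and the numerator degree 2. Dividing numerator and denominator by v^4 sends every term to 0 except the leading denominator term, so the limit is 0.

0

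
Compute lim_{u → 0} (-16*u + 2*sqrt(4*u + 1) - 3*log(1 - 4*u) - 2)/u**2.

Substitution gives 0/0 (the numerator vanishes to order 2).
Expand each term to order u^2: the coefficient of u^2 in -3·ln(1 - 4u) is 24 and in 2·√(1 + 4u) is -4.
Lower-order terms cancel with the polynomial part, so the numerator is (20)·u^2 + o(u^2), and the limit is (20)/(1) = 20.

20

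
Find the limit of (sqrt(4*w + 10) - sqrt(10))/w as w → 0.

√(10)/5

Substitution gives 0/0. Multiply numerator and denominator by the conjugate √(10 + 4w) + √10.
The numerator becomes (10 + 4w) − 10 = 4w, so the expression simplifies to 4/(√(10 + 4w) + √10).
Letting w → 0 gives 4/(2√10) = √(10)/5.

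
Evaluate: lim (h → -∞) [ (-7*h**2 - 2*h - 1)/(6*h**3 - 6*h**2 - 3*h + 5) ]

0

The denominator has degree 3 and the numerator degree 2. Dividing numerator and denominator by h^3 sends every term to 0 except the leading denominator term, so the limit is 0.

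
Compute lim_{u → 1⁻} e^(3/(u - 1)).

As u → 1⁻, 3/(u - 1) → −∞, so e^(3/(u - 1)) → 0.

0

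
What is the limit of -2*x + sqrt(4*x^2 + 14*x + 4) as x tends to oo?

7/2

An ∞ − ∞ form. Rationalising with the conjugate, the difference becomes (14x + 4) / (√(4*x^2 + 14*x + 4) + 2x).
For large x the denominator behaves like 2·2x, so the quotient tends to 14/4 = 7/2.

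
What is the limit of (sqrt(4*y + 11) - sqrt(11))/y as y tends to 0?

Substitution gives 0/0. Multiply numerator and denominator by the conjugate √(11 + 4y) + √11.
The numerator becomes (11 + 4y) − 11 = 4y, so the expression simplifies to 4/(√(11 + 4y) + √11).
Letting y → 0 gives 4/(2√11) = 2*√(11)/11.

2*√(11)/11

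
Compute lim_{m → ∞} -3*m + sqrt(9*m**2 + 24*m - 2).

This has the form ∞ − ∞. Multiply and divide by the conjugate √(9*m^2 + 24*m - 2) + 3m.
That gives (24m - 2) / (√(9*m^2 + 24*m - 2) + 3m).
Divide numerator and denominator by m: the limit is 24/(2·3) = 4.

4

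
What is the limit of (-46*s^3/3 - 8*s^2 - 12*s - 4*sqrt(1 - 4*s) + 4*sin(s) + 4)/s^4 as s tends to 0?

40

Substitution gives 0/0 (the numerator vanishes to order 4).
Expand each term to order s^4: the coefficient of s^4 in -4·√(1 - 4s) is 40 and in 4·sin(s) is 0.
Lower-order terms cancel with the polynomial part, so the numerator is (40)·s^4 + o(s^4), and the limit is (40)/(1) = 40.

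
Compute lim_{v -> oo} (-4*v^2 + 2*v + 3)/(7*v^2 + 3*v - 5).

Numerator and denominator both have degree 2.
Dividing every term by v^2, all lower-order terms vanish and the limit is the ratio of leading coefficients, -4/(7) = -4/7.

-4/7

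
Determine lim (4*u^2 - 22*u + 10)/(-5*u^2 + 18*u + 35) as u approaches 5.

-9/16

Since u = 5 makes numerator and denominator zero, (u - 5) divides both.
Cancelling it gives (4*u - 2)/(-5*u - 7); now plug in u = 5 to get -9/16.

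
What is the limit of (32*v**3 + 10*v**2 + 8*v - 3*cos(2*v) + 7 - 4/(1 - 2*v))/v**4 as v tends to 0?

-66

Substitution gives 0/0 (the numerator vanishes to order 4).
Expand each term to order v^4: the coefficient of v^4 in -3·cos(2v) is -2 and in -4·1/(1 - 2v) is -64.
Lower-order terms cancel with the polynomial part, so the numerator is (-66)·v^4 + o(v^4), and the limit is (-66)/(1) = -66.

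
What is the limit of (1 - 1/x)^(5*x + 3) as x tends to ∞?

e^(-5)

Let L be the limit and take ln: ln L = lim (5x + 3)·ln(1 - 1/x) = lim (5x + 3)·(-1/x + O(1/x²)) = -5.
Hence L = e^(-5).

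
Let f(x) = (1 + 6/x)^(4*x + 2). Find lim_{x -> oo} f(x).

e^(24)

Let L be the limit and take ln: ln L = lim (4x + 2)·ln(1 + 6/x) = lim (4x + 2)·(6/x + O(1/x²)) = 24.
Hence L = e^(24).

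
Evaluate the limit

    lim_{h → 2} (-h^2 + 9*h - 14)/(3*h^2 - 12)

At h = 2 both the top and bottom vanish — a removable singularity. Factoring out (h - 2) from each leaves (7 - h)/(3*h + 6), which at h = 2 equals 5/12.

5/12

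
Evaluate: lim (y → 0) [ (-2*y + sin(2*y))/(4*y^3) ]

-1/3

Direct substitution gives 0/0.
Apply L'Hôpital: lim (2*cos(2*y) - 2)/(12*y^2), still 0/0.
Apply L'Hôpital: lim (-4*sin(2*y))/(24*y), still 0/0.
After 3 applications of L'Hôpital's rule the quotient is (-8*cos(2*y))/(24); substituting y = 0 gives -1/3.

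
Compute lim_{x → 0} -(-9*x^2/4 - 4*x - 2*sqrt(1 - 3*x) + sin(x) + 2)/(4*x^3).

Substitution gives 0/0 (the numerator vanishes to order 3).
Expand each term to order x^3: the coefficient of x^3 in sin(x) is -1/6 and in -2·√(1 - 3x) is 27/8.
Lower-order terms cancel with the polynomial part, so the numerator is (77/24)·x^3 + o(x^3), and the limit is (77/24)/(-4) = -77/96.

-77/96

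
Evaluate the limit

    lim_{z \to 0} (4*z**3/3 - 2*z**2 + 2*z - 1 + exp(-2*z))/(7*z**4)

Direct substitution gives 0/0.
Apply L'Hôpital: lim (4*z^2 - 4*z + 2 - 2*e^(-2*z))/(28*z^3), still 0/0.
Apply L'Hôpital: lim (8*z - 4 + 4*e^(-2*z))/(84*z^2), still 0/0.
Apply L'Hôpital: lim (8 - 8*e^(-2*z))/(168*z), still 0/0.
After 4 applications of L'Hôpital's rule the quotient is (16*e^(-2*z))/(168); substituting z = 0 gives 2/21.

2/21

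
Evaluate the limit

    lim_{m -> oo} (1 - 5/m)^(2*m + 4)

Write it as [(1 - 5/m)^m]^(2) · (1 - 5/m)^(4). The bracketed term tends to e^(-5) and the second factor to 1, so the limit is e^(-10).

e^(-10)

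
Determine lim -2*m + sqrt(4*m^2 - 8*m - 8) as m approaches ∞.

This has the form ∞ − ∞. Multiply and divide by the conjugate √(4*m^2 - 8*m - 8) + 2m.
That gives (-8m - 8) / (√(4*m^2 - 8*m - 8) + 2m).
Divide numerator and denominator by m: the limit is -8/(2·2) = -2.

-2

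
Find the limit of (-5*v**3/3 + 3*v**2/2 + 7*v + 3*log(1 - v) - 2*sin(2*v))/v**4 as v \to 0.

-3/4

Substitution gives 0/0; apply L'Hôpital's rule 4 times.
After differentiating numerator and denominator 4 times the quotient is (-32*sin(2*v) - 18/(v - 1)^4)/(24); at v = 0 this is -3/4.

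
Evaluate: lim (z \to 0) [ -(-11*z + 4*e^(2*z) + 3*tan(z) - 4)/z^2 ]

Substitution gives 0/0 (the numerator vanishes to order 2).
Expand each term to order z^2: the coefficient of z^2 in 3·tan(z) is 0 and in 4·e^(2z) is 8.
Lower-order terms cancel with the polynomial part, so the numerator is (8)·z^2 + o(z^2), and the limit is (8)/(-1) = -8.

-8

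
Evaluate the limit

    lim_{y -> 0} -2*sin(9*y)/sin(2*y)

-9

Substitution gives 0/0.
Divide numerator and denominator by y: sin(9y)/y → 9 and sin(2y)/y → 2, so the limit is -2·9/2 = -9.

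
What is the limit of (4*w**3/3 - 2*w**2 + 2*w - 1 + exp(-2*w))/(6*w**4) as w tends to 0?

1/9

Direct substitution gives 0/0.
Apply L'Hôpital: lim (4*w^2 - 4*w + 2 - 2*e^(-2*w))/(24*w^3), still 0/0.
Apply L'Hôpital: lim (8*w - 4 + 4*e^(-2*w))/(72*w^2), still 0/0.
Apply L'Hôpital: lim (8 - 8*e^(-2*w))/(144*w), still 0/0.
After 4 applications of L'Hôpital's rule the quotient is (16*e^(-2*w))/(144); substituting w = 0 gives 1/9.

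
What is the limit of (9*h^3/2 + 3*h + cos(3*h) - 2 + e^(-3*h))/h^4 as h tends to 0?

27/4

Substitution gives 0/0 (the numerator vanishes to order 4).
Expand each term to order h^4: the coefficient of h^4 in cos(3h) is 27/8 and in e^(-3h) is 27/8.
Lower-order terms cancel with the polynomial part, so the numerator is (27/4)·h^4 + o(h^4), and the limit is (27/4)/(1) = 27/4.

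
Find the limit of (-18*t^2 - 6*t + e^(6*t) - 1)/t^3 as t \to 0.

36

Direct substitution gives 0/0.
Apply L'Hôpital: lim (-36*t + 6*e^(6*t) - 6)/(3*t^2), still 0/0.
Apply L'Hôpital: lim (36*e^(6*t) - 36)/(6*t), still 0/0.
After 3 applications of L'Hôpital's rule the quotient is (216*e^(6*t))/(6); substituting t = 0 gives 36.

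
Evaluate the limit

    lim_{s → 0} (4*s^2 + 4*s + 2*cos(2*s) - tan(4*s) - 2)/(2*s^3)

Substitution gives 0/0; apply L'Hôpital's rule 3 times.
After differentiating numerator and denominator 3 times the quotient is (16*sin(2*s) - 384*tan(4*s)^4 - 512*tan(4*s)^2 - 128)/(12); at s = 0 this is -32/3.

-32/3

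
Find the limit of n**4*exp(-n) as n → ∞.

0

Write as n^4/e^{1n}, an ∞/∞ form.
Exponential growth dominates any polynomial, so repeated L'Hôpital (or the standard result) gives 0.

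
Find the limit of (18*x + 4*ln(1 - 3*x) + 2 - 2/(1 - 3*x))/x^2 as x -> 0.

Substitution gives 0/0 (the numerator vanishes to order 2).
Expand each term to order x^2: the coefficient of x^2 in -2·1/(1 - 3x) is -18 and in 4·ln(1 - 3x) is -18.
Lower-order terms cancel with the polynomial part, so the numerator is (-36)·x^2 + o(x^2), and the limit is (-36)/(1) = -36.

-36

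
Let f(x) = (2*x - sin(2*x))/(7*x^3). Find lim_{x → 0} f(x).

Direct substitution gives 0/0.
Apply L'Hôpital: lim (2 - 2*cos(2*x))/(21*x^2), still 0/0.
Apply L'Hôpital: lim (4*sin(2*x))/(42*x), still 0/0.
After 3 applications of L'Hôpital's rule the quotient is (8*cos(2*x))/(42); substituting x = 0 gives 4/21.

4/21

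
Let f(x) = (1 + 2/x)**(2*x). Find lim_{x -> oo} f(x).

e^(4)

Write it as [(1 + 2/x)^x]^(2) · (1 + 2/x)^(0). The bracketed term tends to e^(2) and the second factor to 1, so the limit is e^(4).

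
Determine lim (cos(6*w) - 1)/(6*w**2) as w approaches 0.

-3

Direct substitution gives 0/0.
Apply L'Hôpital: lim (-6*sin(6*w))/(12*w), still 0/0.
After 2 applications of L'Hôpital's rule the quotient is (-36*cos(6*w))/(12); substituting w = 0 gives -3.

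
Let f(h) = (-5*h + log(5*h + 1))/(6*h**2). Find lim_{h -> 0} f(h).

Direct substitution gives 0/0.
Apply L'Hôpital: lim (-5 + 5/(5*h + 1))/(12*h), still 0/0.
After 2 applications of L'Hôpital's rule the quotient is (-25/(5*h + 1)^2)/(12); substituting h = 0 gives -25/12.

-25/12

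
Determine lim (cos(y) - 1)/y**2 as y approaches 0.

-1/2

Direct substitution gives 0/0.
Apply L'Hôpital: lim (-sin(y))/(2*y), still 0/0.
After 2 applications of L'Hôpital's rule the quotient is (-cos(y))/(2); substituting y = 0 gives -1/2.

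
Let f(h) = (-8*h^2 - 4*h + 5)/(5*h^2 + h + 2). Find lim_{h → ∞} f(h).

Numerator and denominator both have degree 2.
Dividing every term by h^2, all lower-order terms vanish and the limit is the ratio of leading coefficients, -8/(5) = -8/5.

-8/5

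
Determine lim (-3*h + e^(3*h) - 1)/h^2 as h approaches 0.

Direct substitution gives 0/0.
Apply L'Hôpital: lim (3*e^(3*h) - 3)/(2*h), still 0/0.
After 2 applications of L'Hôpital's rule the quotient is (9*e^(3*h))/(2); substituting h = 0 gives 9/2.

9/2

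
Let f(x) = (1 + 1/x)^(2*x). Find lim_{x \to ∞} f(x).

e^(2)

Let L be the limit and take ln: ln L = lim (2x)·ln(1 + 1/x) = lim (2x)·(1/x + O(1/x²)) = 2.
Hence L = e^(2).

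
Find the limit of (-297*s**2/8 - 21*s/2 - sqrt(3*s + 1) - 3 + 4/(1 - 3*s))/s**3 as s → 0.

1701/16

Substitution gives 0/0 (the numerator vanishes to order 3).
Expand each term to order s^3: the coefficient of s^3 in −√(1 + 3s) is -27/16 and in 4·1/(1 - 3s) is 108.
Lower-order terms cancel with the polynomial part, so the numerator is (1701/16)·s^3 + o(s^3), and the limit is (1701/16)/(1) = 1701/16.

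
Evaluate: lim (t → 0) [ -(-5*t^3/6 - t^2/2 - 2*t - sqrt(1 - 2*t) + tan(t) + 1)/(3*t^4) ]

-5/24

Substitution gives 0/0; apply L'Hôpital's rule 4 times.
After differentiating numerator and denominator 4 times the quotient is (24*tan(t)^3/cos(t)^2 + 16*tan(t)/cos(t)^2 + 15/(1 - 2*t)^(7/2))/(-72); at t = 0 this is -5/24.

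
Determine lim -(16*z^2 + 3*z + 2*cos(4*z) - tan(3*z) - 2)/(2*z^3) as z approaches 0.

Substitution gives 0/0; apply L'Hôpital's rule 3 times.
After differentiating numerator and denominator 3 times the quotient is (128*sin(4*z) - 162*tan(3*z)^4 - 216*tan(3*z)^2 - 54)/(-12); at z = 0 this is 9/2.

9/2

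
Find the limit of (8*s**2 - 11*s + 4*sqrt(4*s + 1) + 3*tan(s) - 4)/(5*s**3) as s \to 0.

Substitution gives 0/0 (the numerator vanishes to order 3).
Expand each term to order s^3: the coefficient of s^3 in 4·√(1 + 4s) is 16 and in 3·tan(s) is 1.
Lower-order terms cancel with the polynomial part, so the numerator is (17)·s^3 + o(s^3), and the limit is (17)/(5) = 17/5.

17/5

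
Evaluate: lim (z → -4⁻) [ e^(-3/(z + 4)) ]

As z → -4⁻, -3/(z + 4) → +∞, so e^(-3/(z + 4)) → ∞.

∞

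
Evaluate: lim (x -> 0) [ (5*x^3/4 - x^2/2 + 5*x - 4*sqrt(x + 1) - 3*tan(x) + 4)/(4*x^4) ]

5/128

Substitution gives 0/0; apply L'Hôpital's rule 4 times.
After differentiating numerator and denominator 4 times the quotient is (24*tan(x)/cos(x)^2 - 72*tan(x)/cos(x)^4 + 15/(4*(x + 1)^(7/2)))/(96); at x = 0 this is 5/128.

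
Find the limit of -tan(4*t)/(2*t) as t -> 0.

Substitution gives 0/0.
Since tan(u)/u → 1 as u → 0, tan(4t)/(4t) → 1 and the limit is 4/(-2) = -2.

-2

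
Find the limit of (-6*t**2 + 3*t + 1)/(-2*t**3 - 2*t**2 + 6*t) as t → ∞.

0

The denominator has degree 3 and the numerator degree 2. Dividing numerator and denominator by t^3 sends every term to 0 except the leading denominator term, so the limit is 0.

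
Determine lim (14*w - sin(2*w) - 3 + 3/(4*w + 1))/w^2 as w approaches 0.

48

Substitution gives 0/0 (the numerator vanishes to order 2).
Expand each term to order w^2: the coefficient of w^2 in −sin(2w) is 0 and in 3·1/(1 + 4w) is 48.
Lower-order terms cancel with the polynomial part, so the numerator is (48)·w^2 + o(w^2), and the limit is (48)/(1) = 48.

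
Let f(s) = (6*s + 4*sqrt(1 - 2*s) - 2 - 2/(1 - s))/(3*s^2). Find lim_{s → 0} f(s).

Substitution gives 0/0; apply L'Hôpital's rule 2 times.
After differentiating numerator and denominator 2 times the quotient is (4/(s - 1)^3 - 4/(1 - 2*s)^(3/2))/(6); at s = 0 this is -4/3.

-4/3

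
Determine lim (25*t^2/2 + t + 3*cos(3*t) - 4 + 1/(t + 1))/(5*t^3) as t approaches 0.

-1/5

Substitution gives 0/0 (the numerator vanishes to order 3).
Expand each term to order t^3: the coefficient of t^3 in 3·cos(3t) is 0 and in 1/(1 + t) is -1.
Lower-order terms cancel with the polynomial part, so the numerator is (-1)·t^3 + o(t^3), and the limit is (-1)/(5) = -1/5.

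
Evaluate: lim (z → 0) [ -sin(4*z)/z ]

-4

Substitution gives 0/0.
Write it as (4/(-1))·sin(4z)/(4z); since sin(u)/u → 1, the limit is -4.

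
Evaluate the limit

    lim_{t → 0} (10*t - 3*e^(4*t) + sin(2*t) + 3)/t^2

Substitution gives 0/0 (the numerator vanishes to order 2).
Expand each term to order t^2: the coefficient of t^2 in sin(2t) is 0 and in -3·e^(4t) is -24.
Lower-order terms cancel with the polynomial part, so the numerator is (-24)·t^2 + o(t^2), and the limit is (-24)/(1) = -24.

-24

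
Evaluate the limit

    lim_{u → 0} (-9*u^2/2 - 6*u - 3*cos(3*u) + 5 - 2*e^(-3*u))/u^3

9

Substitution gives 0/0 (the numerator vanishes to order 3).
Expand each term to order u^3: the coefficient of u^3 in -3·cos(3u) is 0 and in -2·e^(-3u) is 9.
Lower-order terms cancel with the polynomial part, so the numerator is (9)·u^3 + o(u^3), and the limit is (9)/(1) = 9.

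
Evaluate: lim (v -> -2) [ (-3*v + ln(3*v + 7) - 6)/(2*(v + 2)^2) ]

-9/4

Direct substitution gives 0/0.
Apply L'Hôpital: lim (-3 + 3/(3*v + 7))/(4*v + 8), still 0/0.
After 2 applications of L'Hôpital's rule the quotient is (-9/(3*v + 7)^2)/(4); substituting v = -2 gives -9/4.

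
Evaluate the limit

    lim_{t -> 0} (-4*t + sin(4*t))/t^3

Direct substitution gives 0/0.
Apply L'Hôpital: lim (4*cos(4*t) - 4)/(3*t^2), still 0/0.
Apply L'Hôpital: lim (-16*sin(4*t))/(6*t), still 0/0.
After 3 applications of L'Hôpital's rule the quotient is (-64*cos(4*t))/(6); substituting t = 0 gives -32/3.

-32/3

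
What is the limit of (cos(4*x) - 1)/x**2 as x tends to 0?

Direct substitution gives 0/0.
Apply L'Hôpital: lim (-4*sin(4*x))/(2*x), still 0/0.
After 2 applications of L'Hôpital's rule the quotient is (-16*cos(4*x))/(2); substituting x = 0 gives -8.

-8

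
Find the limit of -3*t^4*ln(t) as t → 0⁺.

This is a 0·(−∞) form. Rewrite as -3·ln(t) / t^(−4) and apply L'Hôpital:
the derivative quotient is -3·(1/t) / (−4·t^(−5)) = (3/4)·t^4 → 0.

0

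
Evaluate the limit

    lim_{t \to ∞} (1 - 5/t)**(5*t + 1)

e^(-25)

Write it as [(1 - 5/t)^t]^(5) · (1 - 5/t)^(1). The bracketed term tends to e^(-5) and the second factor to 1, so the limit is e^(-25).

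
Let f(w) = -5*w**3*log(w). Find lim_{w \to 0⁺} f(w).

0

This is a 0·(−∞) form. Rewrite as -5·ln(w) / w^(−3) and apply L'Hôpital:
the derivative quotient is -5·(1/w) / (−3·w^(−4)) = (5/3)·w^3 → 0.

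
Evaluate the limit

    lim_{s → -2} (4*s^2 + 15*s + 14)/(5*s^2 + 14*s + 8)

1/6

At s = -2 both the top and bottom vanish — a removable singularity. Factoring out (s + 2) from each leaves (4*s + 7)/(5*s + 4), which at s = -2 equals 1/6.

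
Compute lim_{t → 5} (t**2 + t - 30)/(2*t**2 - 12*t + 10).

11/8

At t = 5 both the top and bottom vanish — a removable singularity. Factoring out (t - 5) from each leaves (t + 6)/(2*t - 2), which at t = 5 equals 11/8.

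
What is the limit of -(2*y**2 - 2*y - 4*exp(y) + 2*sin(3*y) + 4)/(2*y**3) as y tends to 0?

Substitution gives 0/0 (the numerator vanishes to order 3).
Expand each term to order y^3: the coefficient of y^3 in -4·e^(y) is -2/3 and in 2·sin(3y) is -9.
Lower-order terms cancel with the polynomial part, so the numerator is (-29/3)·y^3 + o(y^3), and the limit is (-29/3)/(-2) = 29/6.

29/6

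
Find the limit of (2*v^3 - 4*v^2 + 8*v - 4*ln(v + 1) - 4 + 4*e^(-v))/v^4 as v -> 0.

7/6

Substitution gives 0/0; apply L'Hôpital's rule 4 times.
After differentiating numerator and denominator 4 times the quotient is (4*e^(-v) + 24/(v + 1)^4)/(24); at v = 0 this is 7/6.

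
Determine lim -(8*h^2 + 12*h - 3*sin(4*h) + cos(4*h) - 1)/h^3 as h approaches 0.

-32

Substitution gives 0/0; apply L'Hôpital's rule 3 times.
After differentiating numerator and denominator 3 times the quotient is (64*sin(4*h) + 192*cos(4*h))/(-6); at h = 0 this is -32.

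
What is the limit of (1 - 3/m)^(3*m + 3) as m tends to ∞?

Let L be the limit and take ln: ln L = lim (3m + 3)·ln(1 - 3/m) = lim (3m + 3)·(-3/m + O(1/m²)) = -9.
Hence L = e^(-9).

e^(-9)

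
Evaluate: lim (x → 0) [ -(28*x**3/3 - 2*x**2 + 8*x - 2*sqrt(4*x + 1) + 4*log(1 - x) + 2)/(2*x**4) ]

Substitution gives 0/0 (the numerator vanishes to order 4).
Expand each term to order x^4: the coefficient of x^4 in 4·ln(1 - x) is -1 and in -2·√(1 + 4x) is 20.
Lower-order terms cancel with the polynomial part, so the numerator is (19)·x^4 + o(x^4), and the limit is (19)/(-2) = -19/2.

-19/2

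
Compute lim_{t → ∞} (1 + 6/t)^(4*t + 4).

Let L be the limit and take ln: ln L = lim (4t + 4)·ln(1 + 6/t) = lim (4t + 4)·(6/t + O(1/t²)) = 24.
Hence L = e^(24).

e^(24)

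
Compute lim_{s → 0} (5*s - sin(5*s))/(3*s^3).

Direct substitution gives 0/0.
Apply L'Hôpital: lim (5 - 5*cos(5*s))/(9*s^2), still 0/0.
Apply L'Hôpital: lim (25*sin(5*s))/(18*s), still 0/0.
After 3 applications of L'Hôpital's rule the quotient is (125*cos(5*s))/(18); substituting s = 0 gives 125/18.

125/18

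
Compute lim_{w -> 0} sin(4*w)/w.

4

Substitution gives 0/0.
Write it as (4)·sin(4w)/(4w); since sin(u)/u → 1, the limit is 4.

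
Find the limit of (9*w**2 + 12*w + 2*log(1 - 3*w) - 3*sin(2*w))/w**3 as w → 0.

Substitution gives 0/0; apply L'Hôpital's rule 3 times.
After differentiating numerator and denominator 3 times the quotient is (24*cos(2*w) + 108/(3*w - 1)^3)/(6); at w = 0 this is -14.

-14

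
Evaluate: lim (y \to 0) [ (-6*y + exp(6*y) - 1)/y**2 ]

18

Direct substitution gives 0/0.
Apply L'Hôpital: lim (6*e^(6*y) - 6)/(2*y), still 0/0.
After 2 applications of L'Hôpital's rule the quotient is (36*e^(6*y))/(2); substituting y = 0 gives 18.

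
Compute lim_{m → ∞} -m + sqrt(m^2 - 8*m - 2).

This has the form ∞ − ∞. Multiply and divide by the conjugate √(m^2 - 8*m - 2) + m.
That gives (-8m - 2) / (√(m^2 - 8*m - 2) + m).
Divide numerator and denominator by m: the limit is -8/(2·1) = -4.

-4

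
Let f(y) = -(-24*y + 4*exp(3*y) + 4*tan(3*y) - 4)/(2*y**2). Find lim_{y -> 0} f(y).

-9

Substitution gives 0/0 (the numerator vanishes to order 2).
Expand each term to order y^2: the coefficient of y^2 in 4·tan(3y) is 0 and in 4·e^(3y) is 18.
Lower-order terms cancel with the polynomial part, so the numerator is (18)·y^2 + o(y^2), and the limit is (18)/(-2) = -9.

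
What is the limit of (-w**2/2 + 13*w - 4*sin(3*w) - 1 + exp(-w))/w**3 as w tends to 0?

Substitution gives 0/0; apply L'Hôpital's rule 3 times.
After differentiating numerator and denominator 3 times the quotient is (108*cos(3*w) - e^(-w))/(6); at w = 0 this is 107/6.

107/6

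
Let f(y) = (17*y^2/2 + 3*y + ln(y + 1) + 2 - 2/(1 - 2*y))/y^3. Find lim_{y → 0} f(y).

Substitution gives 0/0; apply L'Hôpital's rule 3 times.
After differentiating numerator and denominator 3 times the quotient is (-96/(2*y - 1)^4 + 2/(y + 1)^3)/(6); at y = 0 this is -47/3.

-47/3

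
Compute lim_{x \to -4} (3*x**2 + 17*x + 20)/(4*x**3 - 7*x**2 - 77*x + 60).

Direct substitution gives 0/0, so factor. Both numerator and denominator have (x + 4) as a factor.
After cancelling, the expression reduces to (3*x + 5)/(4*x^2 - 23*x + 15).
Substituting x = -4 gives -7/171.

-7/171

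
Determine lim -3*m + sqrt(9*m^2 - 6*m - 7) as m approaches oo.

-1

This has the form ∞ − ∞. Multiply and divide by the conjugate √(9*m^2 - 6*m - 7) + 3m.
That gives (-6m - 7) / (√(9*m^2 - 6*m - 7) + 3m).
Divide numerator and denominator by m: the limit is -6/(2·3) = -1.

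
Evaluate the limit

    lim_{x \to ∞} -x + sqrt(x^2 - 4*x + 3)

-2

An ∞ − ∞ form. Rationalising with the conjugate, the difference becomes (-4x + 3) / (√(x^2 - 4*x + 3) + x).
For large x the denominator behaves like 2·x, so the quotient tends to -4/2 = -2.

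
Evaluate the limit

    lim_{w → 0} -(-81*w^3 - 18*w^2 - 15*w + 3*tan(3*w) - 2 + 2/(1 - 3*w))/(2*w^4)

-81

Substitution gives 0/0 (the numerator vanishes to order 4).
Expand each term to order w^4: the coefficient of w^4 in 2·1/(1 - 3w) is 162 and in 3·tan(3w) is 0.
Lower-order terms cancel with the polynomial part, so the numerator is (162)·w^4 + o(w^4), and the limit is (162)/(-2) = -81.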